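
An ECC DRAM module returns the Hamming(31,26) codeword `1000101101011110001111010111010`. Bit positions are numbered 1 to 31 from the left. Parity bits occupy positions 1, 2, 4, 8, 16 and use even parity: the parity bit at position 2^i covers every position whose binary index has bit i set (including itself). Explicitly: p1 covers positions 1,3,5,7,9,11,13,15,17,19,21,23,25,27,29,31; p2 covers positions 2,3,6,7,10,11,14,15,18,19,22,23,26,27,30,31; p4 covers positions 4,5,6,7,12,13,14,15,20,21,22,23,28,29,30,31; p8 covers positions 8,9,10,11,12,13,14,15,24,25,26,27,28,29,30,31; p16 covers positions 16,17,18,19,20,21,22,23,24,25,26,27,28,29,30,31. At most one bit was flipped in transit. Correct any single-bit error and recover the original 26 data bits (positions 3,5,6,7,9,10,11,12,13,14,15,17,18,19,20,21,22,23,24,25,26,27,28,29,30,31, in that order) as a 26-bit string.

01010101111001111010111000

s1: b1⊕b3⊕b5⊕b7⊕b9⊕b11⊕b13⊕b15⊕b17⊕b19⊕b21⊕b23⊕b25⊕b27⊕b29⊕b31 = 1⊕0⊕1⊕1⊕0⊕0⊕1⊕1⊕0⊕1⊕1⊕0⊕0⊕1⊕0⊕0 = 0
s2: b2⊕b3⊕b6⊕b7⊕b10⊕b11⊕b14⊕b15⊕b18⊕b19⊕b22⊕b23⊕b26⊕b27⊕b30⊕b31 = 0⊕0⊕0⊕1⊕1⊕0⊕1⊕1⊕0⊕1⊕1⊕0⊕1⊕1⊕1⊕0 = 1
s4: b4⊕b5⊕b6⊕b7⊕b12⊕b13⊕b14⊕b15⊕b20⊕b21⊕b22⊕b23⊕b28⊕b29⊕b30⊕b31 = 0⊕1⊕0⊕1⊕1⊕1⊕1⊕1⊕1⊕1⊕1⊕0⊕1⊕0⊕1⊕0 = 1
s8: b8⊕b9⊕b10⊕b11⊕b12⊕b13⊕b14⊕b15⊕b24⊕b25⊕b26⊕b27⊕b28⊕b29⊕b30⊕b31 = 1⊕0⊕1⊕0⊕1⊕1⊕1⊕1⊕1⊕0⊕1⊕1⊕1⊕0⊕1⊕0 = 1
s16: b16⊕b17⊕b18⊕b19⊕b20⊕b21⊕b22⊕b23⊕b24⊕b25⊕b26⊕b27⊕b28⊕b29⊕b30⊕b31 = 0⊕0⊕0⊕1⊕1⊕1⊕1⊕0⊕1⊕0⊕1⊕1⊕1⊕0⊕1⊕0 = 1
Syndrome (s16...s1) = 11110 → position 30.
Flip bit 30: corrected codeword = 1000101101011110001111010111000
Data bits at positions 3,5,6,7,9,10,11,12,13,14,15,17,18,19,20,21,22,23,24,25,26,27,28,29,30,31: 01010101111001111010111000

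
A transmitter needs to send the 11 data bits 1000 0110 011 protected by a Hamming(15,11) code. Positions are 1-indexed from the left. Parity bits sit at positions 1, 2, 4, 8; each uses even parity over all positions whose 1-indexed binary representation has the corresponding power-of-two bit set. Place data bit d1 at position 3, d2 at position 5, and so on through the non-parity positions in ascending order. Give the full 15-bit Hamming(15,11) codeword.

Place data bits at non-power-of-two positions: b3=1, b5=0, b6=0, b7=0, b9=0, b10=1, b11=1, b12=0, b13=0, b14=1, b15=1.
p1 = XOR of data positions {3,5,7,9,11,13,15} = 1⊕0⊕0⊕0⊕1⊕0⊕1 = 1
p2 = XOR of data positions {3,6,7,10,11,14,15} = 1⊕0⊕0⊕1⊕1⊕1⊕1 = 1
p4 = XOR of data positions {5,6,7,12,13,14,15} = 0⊕0⊕0⊕0⊕0⊕1⊕1 = 0
p8 = XOR of data positions {9,10,11,12,13,14,15} = 0⊕1⊕1⊕0⊕0⊕1⊕1 = 0
Codeword b1..b15 = 111000000110011

111000000110011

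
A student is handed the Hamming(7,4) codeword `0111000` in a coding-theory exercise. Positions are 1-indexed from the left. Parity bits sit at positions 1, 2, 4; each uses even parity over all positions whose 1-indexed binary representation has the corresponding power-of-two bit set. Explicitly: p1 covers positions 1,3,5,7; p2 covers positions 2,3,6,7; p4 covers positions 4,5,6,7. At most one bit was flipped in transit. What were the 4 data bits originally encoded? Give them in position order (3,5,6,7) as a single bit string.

1100

s1: b1⊕b3⊕b5⊕b7 = 0⊕1⊕0⊕0 = 1
s2: b2⊕b3⊕b6⊕b7 = 1⊕1⊕0⊕0 = 0
s4: b4⊕b5⊕b6⊕b7 = 1⊕0⊕0⊕0 = 1
Syndrome (s4...s1) = 101 → position 5.
Flip bit 5: corrected codeword = 0111100
Data bits at positions 3,5,6,7: 1100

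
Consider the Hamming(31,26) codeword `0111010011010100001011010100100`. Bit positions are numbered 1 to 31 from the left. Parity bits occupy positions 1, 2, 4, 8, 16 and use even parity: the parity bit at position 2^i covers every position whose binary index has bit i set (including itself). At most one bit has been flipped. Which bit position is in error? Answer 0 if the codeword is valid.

s1: b1⊕b3⊕b5⊕b7⊕b9⊕b11⊕b13⊕b15⊕b17⊕b19⊕b21⊕b23⊕b25⊕b27⊕b29⊕b31 = 0⊕1⊕0⊕0⊕1⊕0⊕0⊕0⊕0⊕1⊕1⊕0⊕0⊕0⊕1⊕0 = 1
s2: b2⊕b3⊕b6⊕b7⊕b10⊕b11⊕b14⊕b15⊕b18⊕b19⊕b22⊕b23⊕b26⊕b27⊕b30⊕b31 = 1⊕1⊕1⊕0⊕1⊕0⊕1⊕0⊕0⊕1⊕1⊕0⊕1⊕0⊕0⊕0 = 0
s4: b4⊕b5⊕b6⊕b7⊕b12⊕b13⊕b14⊕b15⊕b20⊕b21⊕b22⊕b23⊕b28⊕b29⊕b30⊕b31 = 1⊕0⊕1⊕0⊕1⊕0⊕1⊕0⊕0⊕1⊕1⊕0⊕0⊕1⊕0⊕0 = 1
s8: b8⊕b9⊕b10⊕b11⊕b12⊕b13⊕b14⊕b15⊕b24⊕b25⊕b26⊕b27⊕b28⊕b29⊕b30⊕b31 = 0⊕1⊕1⊕0⊕1⊕0⊕1⊕0⊕1⊕0⊕1⊕0⊕0⊕1⊕0⊕0 = 1
s16: b16⊕b17⊕b18⊕b19⊕b20⊕b21⊕b22⊕b23⊕b24⊕b25⊕b26⊕b27⊕b28⊕b29⊕b30⊕b31 = 0⊕0⊕0⊕1⊕0⊕1⊕1⊕0⊕1⊕0⊕1⊕0⊕0⊕1⊕0⊕0 = 0
Syndrome (s16...s1) = 01101 → position 13.

13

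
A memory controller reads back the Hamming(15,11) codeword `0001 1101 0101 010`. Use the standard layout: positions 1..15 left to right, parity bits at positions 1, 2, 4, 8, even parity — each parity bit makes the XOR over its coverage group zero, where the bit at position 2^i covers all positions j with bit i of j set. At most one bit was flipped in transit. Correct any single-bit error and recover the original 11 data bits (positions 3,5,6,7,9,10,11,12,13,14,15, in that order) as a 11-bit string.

01110101010

s1: b1⊕b3⊕b5⊕b7⊕b9⊕b11⊕b13⊕b15 = 0⊕0⊕1⊕0⊕0⊕0⊕0⊕0 = 1
s2: b2⊕b3⊕b6⊕b7⊕b10⊕b11⊕b14⊕b15 = 0⊕0⊕1⊕0⊕1⊕0⊕1⊕0 = 1
s4: b4⊕b5⊕b6⊕b7⊕b12⊕b13⊕b14⊕b15 = 1⊕1⊕1⊕0⊕1⊕0⊕1⊕0 = 1
s8: b8⊕b9⊕b10⊕b11⊕b12⊕b13⊕b14⊕b15 = 1⊕0⊕1⊕0⊕1⊕0⊕1⊕0 = 0
Syndrome (s8...s1) = 0111 → position 7.
Flip bit 7: corrected codeword = 000111110101010
Data bits at positions 3,5,6,7,9,10,11,12,13,14,15: 01110101010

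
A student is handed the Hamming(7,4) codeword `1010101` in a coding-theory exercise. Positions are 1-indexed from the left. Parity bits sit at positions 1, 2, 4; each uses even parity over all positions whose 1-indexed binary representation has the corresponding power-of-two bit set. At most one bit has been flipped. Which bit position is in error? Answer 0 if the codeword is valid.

s1: b1⊕b3⊕b5⊕b7 = 1⊕1⊕1⊕1 = 0
s2: b2⊕b3⊕b6⊕b7 = 0⊕1⊕0⊕1 = 0
s4: b4⊕b5⊕b6⊕b7 = 0⊕1⊕0⊕1 = 0
Syndrome (s4...s1) = 000 → position 0 (no error).

0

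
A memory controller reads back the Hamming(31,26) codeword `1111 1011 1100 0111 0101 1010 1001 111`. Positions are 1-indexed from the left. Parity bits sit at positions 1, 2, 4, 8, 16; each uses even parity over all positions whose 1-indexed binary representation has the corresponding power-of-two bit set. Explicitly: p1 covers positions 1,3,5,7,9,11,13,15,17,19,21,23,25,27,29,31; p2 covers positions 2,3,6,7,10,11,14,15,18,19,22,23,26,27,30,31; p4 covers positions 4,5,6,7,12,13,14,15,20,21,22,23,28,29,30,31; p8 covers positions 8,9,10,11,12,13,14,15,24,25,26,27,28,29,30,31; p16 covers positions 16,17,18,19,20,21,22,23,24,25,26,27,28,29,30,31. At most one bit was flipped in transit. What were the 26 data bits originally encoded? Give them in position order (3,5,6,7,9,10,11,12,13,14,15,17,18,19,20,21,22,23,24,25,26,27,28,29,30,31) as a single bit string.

11011100011010110101001111

s1: b1⊕b3⊕b5⊕b7⊕b9⊕b11⊕b13⊕b15⊕b17⊕b19⊕b21⊕b23⊕b25⊕b27⊕b29⊕b31 = 1⊕1⊕1⊕1⊕1⊕0⊕0⊕1⊕0⊕0⊕1⊕1⊕1⊕0⊕1⊕1 = 1
s2: b2⊕b3⊕b6⊕b7⊕b10⊕b11⊕b14⊕b15⊕b18⊕b19⊕b22⊕b23⊕b26⊕b27⊕b30⊕b31 = 1⊕1⊕0⊕1⊕1⊕0⊕1⊕1⊕1⊕0⊕0⊕1⊕0⊕0⊕1⊕1 = 0
s4: b4⊕b5⊕b6⊕b7⊕b12⊕b13⊕b14⊕b15⊕b20⊕b21⊕b22⊕b23⊕b28⊕b29⊕b30⊕b31 = 1⊕1⊕0⊕1⊕0⊕0⊕1⊕1⊕1⊕1⊕0⊕1⊕1⊕1⊕1⊕1 = 0
s8: b8⊕b9⊕b10⊕b11⊕b12⊕b13⊕b14⊕b15⊕b24⊕b25⊕b26⊕b27⊕b28⊕b29⊕b30⊕b31 = 1⊕1⊕1⊕0⊕0⊕0⊕1⊕1⊕0⊕1⊕0⊕0⊕1⊕1⊕1⊕1 = 0
s16: b16⊕b17⊕b18⊕b19⊕b20⊕b21⊕b22⊕b23⊕b24⊕b25⊕b26⊕b27⊕b28⊕b29⊕b30⊕b31 = 1⊕0⊕1⊕0⊕1⊕1⊕0⊕1⊕0⊕1⊕0⊕0⊕1⊕1⊕1⊕1 = 0
Syndrome (s16...s1) = 00001 → position 1.
Flip bit 1: corrected codeword = 0111101111000111010110101001111
Data bits at positions 3,5,6,7,9,10,11,12,13,14,15,17,18,19,20,21,22,23,24,25,26,27,28,29,30,31: 11011100011010110101001111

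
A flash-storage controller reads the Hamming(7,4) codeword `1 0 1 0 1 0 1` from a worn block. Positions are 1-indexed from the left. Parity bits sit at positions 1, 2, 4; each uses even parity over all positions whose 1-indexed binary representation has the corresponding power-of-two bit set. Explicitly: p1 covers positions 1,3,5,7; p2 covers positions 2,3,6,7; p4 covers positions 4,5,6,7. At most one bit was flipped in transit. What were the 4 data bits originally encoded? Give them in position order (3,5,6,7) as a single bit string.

s1: b1⊕b3⊕b5⊕b7 = 1⊕1⊕1⊕1 = 0
s2: b2⊕b3⊕b6⊕b7 = 0⊕1⊕0⊕1 = 0
s4: b4⊕b5⊕b6⊕b7 = 0⊕1⊕0⊕1 = 0
Syndrome (s4...s1) = 000 → position 0 (no error).
No correction needed.
Data bits at positions 3,5,6,7: 1101

1101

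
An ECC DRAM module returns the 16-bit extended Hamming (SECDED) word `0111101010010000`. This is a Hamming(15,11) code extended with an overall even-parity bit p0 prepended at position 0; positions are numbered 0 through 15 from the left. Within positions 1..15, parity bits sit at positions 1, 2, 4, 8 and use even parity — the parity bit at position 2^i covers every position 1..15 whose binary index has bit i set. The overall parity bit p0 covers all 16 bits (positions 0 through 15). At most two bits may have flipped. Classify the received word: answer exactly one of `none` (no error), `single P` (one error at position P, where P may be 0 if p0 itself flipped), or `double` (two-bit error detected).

single 1

s1: b1⊕b3⊕b5⊕b7⊕b9⊕b11⊕b13⊕b15 = 1⊕1⊕0⊕0⊕0⊕1⊕0⊕0 = 1
s2: b2⊕b3⊕b6⊕b7⊕b10⊕b11⊕b14⊕b15 = 1⊕1⊕1⊕0⊕0⊕1⊕0⊕0 = 0
s4: b4⊕b5⊕b6⊕b7⊕b12⊕b13⊕b14⊕b15 = 1⊕0⊕1⊕0⊕0⊕0⊕0⊕0 = 0
s8: b8⊕b9⊕b10⊕b11⊕b12⊕b13⊕b14⊕b15 = 1⊕0⊕0⊕1⊕0⊕0⊕0⊕0 = 0
Syndrome (s8...s1) = 0001 → position 1.
Overall parity (XOR of all 16 bits, including p0): 0⊕1⊕1⊕1⊕1⊕0⊕1⊕0⊕1⊕0⊕0⊕1⊕0⊕0⊕0⊕0 = 1
Overall=1, syndrome position=1 → single-bit error at position 1.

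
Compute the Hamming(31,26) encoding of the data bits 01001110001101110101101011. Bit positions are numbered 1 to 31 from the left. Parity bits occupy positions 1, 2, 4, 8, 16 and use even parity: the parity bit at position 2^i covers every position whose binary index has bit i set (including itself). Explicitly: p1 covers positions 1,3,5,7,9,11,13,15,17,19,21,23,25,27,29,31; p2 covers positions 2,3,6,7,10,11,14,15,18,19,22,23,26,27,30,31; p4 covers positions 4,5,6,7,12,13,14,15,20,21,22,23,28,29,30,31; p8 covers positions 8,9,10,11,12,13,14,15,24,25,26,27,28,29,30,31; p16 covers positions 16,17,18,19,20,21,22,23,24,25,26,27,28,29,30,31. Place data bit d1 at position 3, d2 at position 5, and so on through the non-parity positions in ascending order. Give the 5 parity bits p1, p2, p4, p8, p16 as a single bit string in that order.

00010

Place data bits at non-power-of-two positions: b3=0, b5=1, b6=0, b7=0, b9=1, b10=1, b11=1, b12=0, b13=0, b14=0, b15=1, b17=1, b18=0, b19=1, b20=1, b21=1, b22=0, b23=1, b24=0, b25=1, b26=1, b27=0, b28=1, b29=0, b30=1, b31=1.
p1 = XOR of data positions {3,5,7,9,11,13,15,17,19,21,23,25,27,29,31} = 0⊕1⊕0⊕1⊕1⊕0⊕1⊕1⊕1⊕1⊕1⊕1⊕0⊕0⊕1 = 0
p2 = XOR of data positions {3,6,7,10,11,14,15,18,19,22,23,26,27,30,31} = 0⊕0⊕0⊕1⊕1⊕0⊕1⊕0⊕1⊕0⊕1⊕1⊕0⊕1⊕1 = 0
p4 = XOR of data positions {5,6,7,12,13,14,15,20,21,22,23,28,29,30,31} = 1⊕0⊕0⊕0⊕0⊕0⊕1⊕1⊕1⊕0⊕1⊕1⊕0⊕1⊕1 = 0
p8 = XOR of data positions {9,10,11,12,13,14,15,24,25,26,27,28,29,30,31} = 1⊕1⊕1⊕0⊕0⊕0⊕1⊕0⊕1⊕1⊕0⊕1⊕0⊕1⊕1 = 1
p16 = XOR of data positions {17,18,19,20,21,22,23,24,25,26,27,28,29,30,31} = 1⊕0⊕1⊕1⊕1⊕0⊕1⊕0⊕1⊕1⊕0⊕1⊕0⊕1⊕1 = 0
Parity bits p1,p2,p4,p8,p16 = 00010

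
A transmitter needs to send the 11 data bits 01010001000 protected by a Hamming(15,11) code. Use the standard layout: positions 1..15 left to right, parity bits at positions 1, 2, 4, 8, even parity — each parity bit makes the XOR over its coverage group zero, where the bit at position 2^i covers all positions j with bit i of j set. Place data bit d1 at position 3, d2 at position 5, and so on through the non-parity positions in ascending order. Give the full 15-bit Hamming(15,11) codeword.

010110110001000

Place data bits at non-power-of-two positions: b3=0, b5=1, b6=0, b7=1, b9=0, b10=0, b11=0, b12=1, b13=0, b14=0, b15=0.
p1 = XOR of data positions {3,5,7,9,11,13,15} = 0⊕1⊕1⊕0⊕0⊕0⊕0 = 0
p2 = XOR of data positions {3,6,7,10,11,14,15} = 0⊕0⊕1⊕0⊕0⊕0⊕0 = 1
p4 = XOR of data positions {5,6,7,12,13,14,15} = 1⊕0⊕1⊕1⊕0⊕0⊕0 = 1
p8 = XOR of data positions {9,10,11,12,13,14,15} = 0⊕0⊕0⊕1⊕0⊕0⊕0 = 1
Codeword b1..b15 = 010110110001000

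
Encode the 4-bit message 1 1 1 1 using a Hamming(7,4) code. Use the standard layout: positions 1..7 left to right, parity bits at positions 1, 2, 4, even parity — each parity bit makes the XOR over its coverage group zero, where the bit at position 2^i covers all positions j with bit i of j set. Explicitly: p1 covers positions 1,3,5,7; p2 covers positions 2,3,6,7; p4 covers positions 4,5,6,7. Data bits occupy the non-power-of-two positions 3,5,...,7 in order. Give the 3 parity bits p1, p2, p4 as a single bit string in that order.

Place data bits at non-power-of-two positions: b3=1, b5=1, b6=1, b7=1.
p1 = XOR of data positions {3,5,7} = 1⊕1⊕1 = 1
p2 = XOR of data positions {3,6,7} = 1⊕1⊕1 = 1
p4 = XOR of data positions {5,6,7} = 1⊕1⊕1 = 1
Parity bits p1,p2,p4 = 111

111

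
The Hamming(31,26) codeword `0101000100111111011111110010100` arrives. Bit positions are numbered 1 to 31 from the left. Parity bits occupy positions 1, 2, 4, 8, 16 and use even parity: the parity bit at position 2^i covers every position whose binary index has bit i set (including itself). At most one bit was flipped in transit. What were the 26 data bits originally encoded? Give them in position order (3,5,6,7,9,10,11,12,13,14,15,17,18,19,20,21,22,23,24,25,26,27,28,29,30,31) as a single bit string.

00000111111011111110010100

s1: b1⊕b3⊕b5⊕b7⊕b9⊕b11⊕b13⊕b15⊕b17⊕b19⊕b21⊕b23⊕b25⊕b27⊕b29⊕b31 = 0⊕0⊕0⊕0⊕0⊕1⊕1⊕1⊕0⊕1⊕1⊕1⊕0⊕1⊕1⊕0 = 0
s2: b2⊕b3⊕b6⊕b7⊕b10⊕b11⊕b14⊕b15⊕b18⊕b19⊕b22⊕b23⊕b26⊕b27⊕b30⊕b31 = 1⊕0⊕0⊕0⊕0⊕1⊕1⊕1⊕1⊕1⊕1⊕1⊕0⊕1⊕0⊕0 = 1
s4: b4⊕b5⊕b6⊕b7⊕b12⊕b13⊕b14⊕b15⊕b20⊕b21⊕b22⊕b23⊕b28⊕b29⊕b30⊕b31 = 1⊕0⊕0⊕0⊕1⊕1⊕1⊕1⊕1⊕1⊕1⊕1⊕0⊕1⊕0⊕0 = 0
s8: b8⊕b9⊕b10⊕b11⊕b12⊕b13⊕b14⊕b15⊕b24⊕b25⊕b26⊕b27⊕b28⊕b29⊕b30⊕b31 = 1⊕0⊕0⊕1⊕1⊕1⊕1⊕1⊕1⊕0⊕0⊕1⊕0⊕1⊕0⊕0 = 1
s16: b16⊕b17⊕b18⊕b19⊕b20⊕b21⊕b22⊕b23⊕b24⊕b25⊕b26⊕b27⊕b28⊕b29⊕b30⊕b31 = 1⊕0⊕1⊕1⊕1⊕1⊕1⊕1⊕1⊕0⊕0⊕1⊕0⊕1⊕0⊕0 = 0
Syndrome (s16...s1) = 01010 → position 10.
Flip bit 10: corrected codeword = 0101000101111111011111110010100
Data bits at positions 3,5,6,7,9,10,11,12,13,14,15,17,18,19,20,21,22,23,24,25,26,27,28,29,30,31: 00000111111011111110010100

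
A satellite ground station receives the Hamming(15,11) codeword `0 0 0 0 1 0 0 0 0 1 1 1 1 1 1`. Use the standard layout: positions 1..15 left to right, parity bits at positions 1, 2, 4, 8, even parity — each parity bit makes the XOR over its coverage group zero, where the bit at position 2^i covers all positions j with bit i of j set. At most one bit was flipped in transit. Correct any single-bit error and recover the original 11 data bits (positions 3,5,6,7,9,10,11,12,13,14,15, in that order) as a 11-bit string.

s1: b1⊕b3⊕b5⊕b7⊕b9⊕b11⊕b13⊕b15 = 0⊕0⊕1⊕0⊕0⊕1⊕1⊕1 = 0
s2: b2⊕b3⊕b6⊕b7⊕b10⊕b11⊕b14⊕b15 = 0⊕0⊕0⊕0⊕1⊕1⊕1⊕1 = 0
s4: b4⊕b5⊕b6⊕b7⊕b12⊕b13⊕b14⊕b15 = 0⊕1⊕0⊕0⊕1⊕1⊕1⊕1 = 1
s8: b8⊕b9⊕b10⊕b11⊕b12⊕b13⊕b14⊕b15 = 0⊕0⊕1⊕1⊕1⊕1⊕1⊕1 = 0
Syndrome (s8...s1) = 0100 → position 4.
Flip bit 4: corrected codeword = 000110000111111
Data bits at positions 3,5,6,7,9,10,11,12,13,14,15: 01000111111

01000111111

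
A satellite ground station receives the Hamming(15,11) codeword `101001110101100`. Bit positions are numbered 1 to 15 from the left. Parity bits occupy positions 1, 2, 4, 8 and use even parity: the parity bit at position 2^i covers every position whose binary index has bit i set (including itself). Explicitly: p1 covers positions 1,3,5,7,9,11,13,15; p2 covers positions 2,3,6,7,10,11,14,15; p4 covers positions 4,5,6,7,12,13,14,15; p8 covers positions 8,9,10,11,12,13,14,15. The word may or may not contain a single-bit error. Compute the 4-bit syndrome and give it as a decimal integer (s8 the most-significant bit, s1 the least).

0

s1: b1⊕b3⊕b5⊕b7⊕b9⊕b11⊕b13⊕b15 = 1⊕1⊕0⊕1⊕0⊕0⊕1⊕0 = 0
s2: b2⊕b3⊕b6⊕b7⊕b10⊕b11⊕b14⊕b15 = 0⊕1⊕1⊕1⊕1⊕0⊕0⊕0 = 0
s4: b4⊕b5⊕b6⊕b7⊕b12⊕b13⊕b14⊕b15 = 0⊕0⊕1⊕1⊕1⊕1⊕0⊕0 = 0
s8: b8⊕b9⊕b10⊕b11⊕b12⊕b13⊕b14⊕b15 = 1⊕0⊕1⊕0⊕1⊕1⊕0⊕0 = 0
Syndrome (s8...s1) = 0000 → position 0 (no error).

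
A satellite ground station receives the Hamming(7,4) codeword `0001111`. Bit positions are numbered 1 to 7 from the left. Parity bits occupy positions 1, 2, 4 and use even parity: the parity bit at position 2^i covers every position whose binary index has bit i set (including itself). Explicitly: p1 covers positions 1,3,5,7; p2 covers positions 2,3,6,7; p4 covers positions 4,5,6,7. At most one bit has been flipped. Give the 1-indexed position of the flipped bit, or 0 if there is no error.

s1: b1⊕b3⊕b5⊕b7 = 0⊕0⊕1⊕1 = 0
s2: b2⊕b3⊕b6⊕b7 = 0⊕0⊕1⊕1 = 0
s4: b4⊕b5⊕b6⊕b7 = 1⊕1⊕1⊕1 = 0
Syndrome (s4...s1) = 000 → position 0 (no error).

0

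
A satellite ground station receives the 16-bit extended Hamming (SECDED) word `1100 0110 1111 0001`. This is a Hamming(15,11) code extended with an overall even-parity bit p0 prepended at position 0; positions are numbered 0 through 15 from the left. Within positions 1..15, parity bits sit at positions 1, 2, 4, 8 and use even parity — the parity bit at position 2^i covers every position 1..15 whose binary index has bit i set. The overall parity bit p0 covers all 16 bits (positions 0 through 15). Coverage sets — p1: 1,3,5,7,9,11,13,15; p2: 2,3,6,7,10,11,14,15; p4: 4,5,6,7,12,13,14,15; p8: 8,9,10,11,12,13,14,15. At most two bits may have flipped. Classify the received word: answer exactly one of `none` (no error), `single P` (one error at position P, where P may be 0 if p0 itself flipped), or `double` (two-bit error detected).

single 13

s1: b1⊕b3⊕b5⊕b7⊕b9⊕b11⊕b13⊕b15 = 1⊕0⊕1⊕0⊕1⊕1⊕0⊕1 = 1
s2: b2⊕b3⊕b6⊕b7⊕b10⊕b11⊕b14⊕b15 = 0⊕0⊕1⊕0⊕1⊕1⊕0⊕1 = 0
s4: b4⊕b5⊕b6⊕b7⊕b12⊕b13⊕b14⊕b15 = 0⊕1⊕1⊕0⊕0⊕0⊕0⊕1 = 1
s8: b8⊕b9⊕b10⊕b11⊕b12⊕b13⊕b14⊕b15 = 1⊕1⊕1⊕1⊕0⊕0⊕0⊕1 = 1
Syndrome (s8...s1) = 1101 → position 13.
Overall parity (XOR of all 16 bits, including p0): 1⊕1⊕0⊕0⊕0⊕1⊕1⊕0⊕1⊕1⊕1⊕1⊕0⊕0⊕0⊕1 = 1
Overall=1, syndrome position=13 → single-bit error at position 13.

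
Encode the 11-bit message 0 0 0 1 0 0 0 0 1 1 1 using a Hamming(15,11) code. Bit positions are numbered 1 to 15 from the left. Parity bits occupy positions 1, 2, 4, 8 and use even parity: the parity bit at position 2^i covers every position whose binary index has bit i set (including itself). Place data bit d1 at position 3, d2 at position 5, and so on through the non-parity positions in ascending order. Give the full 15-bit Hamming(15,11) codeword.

Place data bits at non-power-of-two positions: b3=0, b5=0, b6=0, b7=1, b9=0, b10=0, b11=0, b12=0, b13=1, b14=1, b15=1.
p1 = XOR of data positions {3,5,7,9,11,13,15} = 0⊕0⊕1⊕0⊕0⊕1⊕1 = 1
p2 = XOR of data positions {3,6,7,10,11,14,15} = 0⊕0⊕1⊕0⊕0⊕1⊕1 = 1
p4 = XOR of data positions {5,6,7,12,13,14,15} = 0⊕0⊕1⊕0⊕1⊕1⊕1 = 0
p8 = XOR of data positions {9,10,11,12,13,14,15} = 0⊕0⊕0⊕0⊕1⊕1⊕1 = 1
Codeword b1..b15 = 110000110000111

110000110000111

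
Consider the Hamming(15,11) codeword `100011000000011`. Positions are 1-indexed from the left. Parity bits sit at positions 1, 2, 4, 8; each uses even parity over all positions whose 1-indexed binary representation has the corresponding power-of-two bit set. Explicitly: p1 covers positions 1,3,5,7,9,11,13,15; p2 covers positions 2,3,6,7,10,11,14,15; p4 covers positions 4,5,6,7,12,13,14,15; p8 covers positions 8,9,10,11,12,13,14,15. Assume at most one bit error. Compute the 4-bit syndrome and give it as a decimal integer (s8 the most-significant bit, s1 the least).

3

s1: b1⊕b3⊕b5⊕b7⊕b9⊕b11⊕b13⊕b15 = 1⊕0⊕1⊕0⊕0⊕0⊕0⊕1 = 1
s2: b2⊕b3⊕b6⊕b7⊕b10⊕b11⊕b14⊕b15 = 0⊕0⊕1⊕0⊕0⊕0⊕1⊕1 = 1
s4: b4⊕b5⊕b6⊕b7⊕b12⊕b13⊕b14⊕b15 = 0⊕1⊕1⊕0⊕0⊕0⊕1⊕1 = 0
s8: b8⊕b9⊕b10⊕b11⊕b12⊕b13⊕b14⊕b15 = 0⊕0⊕0⊕0⊕0⊕0⊕1⊕1 = 0
Syndrome (s8...s1) = 0011 → position 3.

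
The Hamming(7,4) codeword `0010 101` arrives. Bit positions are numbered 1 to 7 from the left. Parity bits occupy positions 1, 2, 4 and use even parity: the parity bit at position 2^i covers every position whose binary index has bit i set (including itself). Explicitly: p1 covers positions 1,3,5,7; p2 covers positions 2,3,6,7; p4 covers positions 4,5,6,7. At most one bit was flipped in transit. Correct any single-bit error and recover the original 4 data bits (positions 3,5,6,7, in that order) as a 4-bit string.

s1: b1⊕b3⊕b5⊕b7 = 0⊕1⊕1⊕1 = 1
s2: b2⊕b3⊕b6⊕b7 = 0⊕1⊕0⊕1 = 0
s4: b4⊕b5⊕b6⊕b7 = 0⊕1⊕0⊕1 = 0
Syndrome (s4...s1) = 001 → position 1.
Flip bit 1: corrected codeword = 1010101
Data bits at positions 3,5,6,7: 1101

1101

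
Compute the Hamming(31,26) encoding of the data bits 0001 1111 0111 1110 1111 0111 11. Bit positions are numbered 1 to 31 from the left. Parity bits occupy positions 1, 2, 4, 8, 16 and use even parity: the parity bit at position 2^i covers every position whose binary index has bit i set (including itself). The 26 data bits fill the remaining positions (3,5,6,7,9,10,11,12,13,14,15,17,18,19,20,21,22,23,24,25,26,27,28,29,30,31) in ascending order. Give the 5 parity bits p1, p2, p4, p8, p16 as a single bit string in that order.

Place data bits at non-power-of-two positions: b3=0, b5=0, b6=0, b7=1, b9=1, b10=1, b11=1, b12=1, b13=0, b14=1, b15=1, b17=1, b18=1, b19=1, b20=1, b21=0, b22=1, b23=1, b24=1, b25=1, b26=0, b27=1, b28=1, b29=1, b30=1, b31=1.
p1 = XOR of data positions {3,5,7,9,11,13,15,17,19,21,23,25,27,29,31} = 0⊕0⊕1⊕1⊕1⊕0⊕1⊕1⊕1⊕0⊕1⊕1⊕1⊕1⊕1 = 1
p2 = XOR of data positions {3,6,7,10,11,14,15,18,19,22,23,26,27,30,31} = 0⊕0⊕1⊕1⊕1⊕1⊕1⊕1⊕1⊕1⊕1⊕0⊕1⊕1⊕1 = 0
p4 = XOR of data positions {5,6,7,12,13,14,15,20,21,22,23,28,29,30,31} = 0⊕0⊕1⊕1⊕0⊕1⊕1⊕1⊕0⊕1⊕1⊕1⊕1⊕1⊕1 = 1
p8 = XOR of data positions {9,10,11,12,13,14,15,24,25,26,27,28,29,30,31} = 1⊕1⊕1⊕1⊕0⊕1⊕1⊕1⊕1⊕0⊕1⊕1⊕1⊕1⊕1 = 1
p16 = XOR of data positions {17,18,19,20,21,22,23,24,25,26,27,28,29,30,31} = 1⊕1⊕1⊕1⊕0⊕1⊕1⊕1⊕1⊕0⊕1⊕1⊕1⊕1⊕1 = 1
Parity bits p1,p2,p4,p8,p16 = 10111

10111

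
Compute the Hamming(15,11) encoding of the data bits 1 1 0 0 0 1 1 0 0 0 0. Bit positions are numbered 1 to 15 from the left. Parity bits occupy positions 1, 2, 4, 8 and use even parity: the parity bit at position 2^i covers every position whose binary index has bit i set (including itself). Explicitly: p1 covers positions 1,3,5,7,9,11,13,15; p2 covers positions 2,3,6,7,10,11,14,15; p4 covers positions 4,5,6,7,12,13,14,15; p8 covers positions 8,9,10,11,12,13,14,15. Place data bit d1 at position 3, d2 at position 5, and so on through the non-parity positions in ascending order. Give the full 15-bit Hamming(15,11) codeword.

Place data bits at non-power-of-two positions: b3=1, b5=1, b6=0, b7=0, b9=0, b10=1, b11=1, b12=0, b13=0, b14=0, b15=0.
p1 = XOR of data positions {3,5,7,9,11,13,15} = 1⊕1⊕0⊕0⊕1⊕0⊕0 = 1
p2 = XOR of data positions {3,6,7,10,11,14,15} = 1⊕0⊕0⊕1⊕1⊕0⊕0 = 1
p4 = XOR of data positions {5,6,7,12,13,14,15} = 1⊕0⊕0⊕0⊕0⊕0⊕0 = 1
p8 = XOR of data positions {9,10,11,12,13,14,15} = 0⊕1⊕1⊕0⊕0⊕0⊕0 = 0
Codeword b1..b15 = 111110000110000

111110000110000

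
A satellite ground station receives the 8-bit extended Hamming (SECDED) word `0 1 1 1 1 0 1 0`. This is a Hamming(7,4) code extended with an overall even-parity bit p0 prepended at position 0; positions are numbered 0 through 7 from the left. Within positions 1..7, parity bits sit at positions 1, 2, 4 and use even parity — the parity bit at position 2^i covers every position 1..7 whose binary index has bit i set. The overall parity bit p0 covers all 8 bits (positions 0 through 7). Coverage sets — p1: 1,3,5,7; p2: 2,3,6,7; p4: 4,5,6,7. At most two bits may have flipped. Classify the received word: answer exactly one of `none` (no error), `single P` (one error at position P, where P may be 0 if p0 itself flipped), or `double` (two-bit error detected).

s1: b1⊕b3⊕b5⊕b7 = 1⊕1⊕0⊕0 = 0
s2: b2⊕b3⊕b6⊕b7 = 1⊕1⊕1⊕0 = 1
s4: b4⊕b5⊕b6⊕b7 = 1⊕0⊕1⊕0 = 0
Syndrome (s4...s1) = 010 → position 2.
Overall parity (XOR of all 8 bits, including p0): 0⊕1⊕1⊕1⊕1⊕0⊕1⊕0 = 1
Overall=1, syndrome position=2 → single-bit error at position 2.

single 2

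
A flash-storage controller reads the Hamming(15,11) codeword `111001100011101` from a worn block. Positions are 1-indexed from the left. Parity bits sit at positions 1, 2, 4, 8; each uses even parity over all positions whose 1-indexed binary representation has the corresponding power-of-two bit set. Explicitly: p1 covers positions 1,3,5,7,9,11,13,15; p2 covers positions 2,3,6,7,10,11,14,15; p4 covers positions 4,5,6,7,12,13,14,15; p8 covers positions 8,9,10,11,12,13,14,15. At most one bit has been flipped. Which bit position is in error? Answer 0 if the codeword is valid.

s1: b1⊕b3⊕b5⊕b7⊕b9⊕b11⊕b13⊕b15 = 1⊕1⊕0⊕1⊕0⊕1⊕1⊕1 = 0
s2: b2⊕b3⊕b6⊕b7⊕b10⊕b11⊕b14⊕b15 = 1⊕1⊕1⊕1⊕0⊕1⊕0⊕1 = 0
s4: b4⊕b5⊕b6⊕b7⊕b12⊕b13⊕b14⊕b15 = 0⊕0⊕1⊕1⊕1⊕1⊕0⊕1 = 1
s8: b8⊕b9⊕b10⊕b11⊕b12⊕b13⊕b14⊕b15 = 0⊕0⊕0⊕1⊕1⊕1⊕0⊕1 = 0
Syndrome (s8...s1) = 0100 → position 4.

4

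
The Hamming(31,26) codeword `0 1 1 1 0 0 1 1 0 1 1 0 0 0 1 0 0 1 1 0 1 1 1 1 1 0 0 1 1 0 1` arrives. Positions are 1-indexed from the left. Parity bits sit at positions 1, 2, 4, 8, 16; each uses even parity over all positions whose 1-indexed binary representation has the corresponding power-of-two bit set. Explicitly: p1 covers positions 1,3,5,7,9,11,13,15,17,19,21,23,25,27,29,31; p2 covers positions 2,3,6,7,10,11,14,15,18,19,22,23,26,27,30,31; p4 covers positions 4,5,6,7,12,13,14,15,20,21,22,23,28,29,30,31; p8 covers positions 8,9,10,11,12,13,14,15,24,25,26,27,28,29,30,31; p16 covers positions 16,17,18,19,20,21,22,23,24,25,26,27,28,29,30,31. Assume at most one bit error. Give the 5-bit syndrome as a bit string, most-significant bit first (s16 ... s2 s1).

01110

s1: b1⊕b3⊕b5⊕b7⊕b9⊕b11⊕b13⊕b15⊕b17⊕b19⊕b21⊕b23⊕b25⊕b27⊕b29⊕b31 = 0⊕1⊕0⊕1⊕0⊕1⊕0⊕1⊕0⊕1⊕1⊕1⊕1⊕0⊕1⊕1 = 0
s2: b2⊕b3⊕b6⊕b7⊕b10⊕b11⊕b14⊕b15⊕b18⊕b19⊕b22⊕b23⊕b26⊕b27⊕b30⊕b31 = 1⊕1⊕0⊕1⊕1⊕1⊕0⊕1⊕1⊕1⊕1⊕1⊕0⊕0⊕0⊕1 = 1
s4: b4⊕b5⊕b6⊕b7⊕b12⊕b13⊕b14⊕b15⊕b20⊕b21⊕b22⊕b23⊕b28⊕b29⊕b30⊕b31 = 1⊕0⊕0⊕1⊕0⊕0⊕0⊕1⊕0⊕1⊕1⊕1⊕1⊕1⊕0⊕1 = 1
s8: b8⊕b9⊕b10⊕b11⊕b12⊕b13⊕b14⊕b15⊕b24⊕b25⊕b26⊕b27⊕b28⊕b29⊕b30⊕b31 = 1⊕0⊕1⊕1⊕0⊕0⊕0⊕1⊕1⊕1⊕0⊕0⊕1⊕1⊕0⊕1 = 1
s16: b16⊕b17⊕b18⊕b19⊕b20⊕b21⊕b22⊕b23⊕b24⊕b25⊕b26⊕b27⊕b28⊕b29⊕b30⊕b31 = 0⊕0⊕1⊕1⊕0⊕1⊕1⊕1⊕1⊕1⊕0⊕0⊕1⊕1⊕0⊕1 = 0
Syndrome (s16...s1) = 01110 → position 14.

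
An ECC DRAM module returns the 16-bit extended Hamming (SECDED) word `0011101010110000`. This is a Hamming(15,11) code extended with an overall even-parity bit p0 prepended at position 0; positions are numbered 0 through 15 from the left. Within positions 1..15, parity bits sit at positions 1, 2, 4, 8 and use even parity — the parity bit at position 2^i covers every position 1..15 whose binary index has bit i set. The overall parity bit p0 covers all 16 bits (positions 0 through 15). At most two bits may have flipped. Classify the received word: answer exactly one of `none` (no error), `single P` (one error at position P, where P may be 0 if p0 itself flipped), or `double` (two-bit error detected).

s1: b1⊕b3⊕b5⊕b7⊕b9⊕b11⊕b13⊕b15 = 0⊕1⊕0⊕0⊕0⊕1⊕0⊕0 = 0
s2: b2⊕b3⊕b6⊕b7⊕b10⊕b11⊕b14⊕b15 = 1⊕1⊕1⊕0⊕1⊕1⊕0⊕0 = 1
s4: b4⊕b5⊕b6⊕b7⊕b12⊕b13⊕b14⊕b15 = 1⊕0⊕1⊕0⊕0⊕0⊕0⊕0 = 0
s8: b8⊕b9⊕b10⊕b11⊕b12⊕b13⊕b14⊕b15 = 1⊕0⊕1⊕1⊕0⊕0⊕0⊕0 = 1
Syndrome (s8...s1) = 1010 → position 10.
Overall parity (XOR of all 16 bits, including p0): 0⊕0⊕1⊕1⊕1⊕0⊕1⊕0⊕1⊕0⊕1⊕1⊕0⊕0⊕0⊕0 = 1
Overall=1, syndrome position=10 → single-bit error at position 10.

single 10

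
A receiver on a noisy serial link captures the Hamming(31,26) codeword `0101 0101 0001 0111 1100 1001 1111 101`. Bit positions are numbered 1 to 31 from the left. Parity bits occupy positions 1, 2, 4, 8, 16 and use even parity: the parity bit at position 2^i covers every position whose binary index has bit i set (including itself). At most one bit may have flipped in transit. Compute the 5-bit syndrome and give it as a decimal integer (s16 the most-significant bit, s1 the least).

29

s1: b1⊕b3⊕b5⊕b7⊕b9⊕b11⊕b13⊕b15⊕b17⊕b19⊕b21⊕b23⊕b25⊕b27⊕b29⊕b31 = 0⊕0⊕0⊕0⊕0⊕0⊕0⊕1⊕1⊕0⊕1⊕0⊕1⊕1⊕1⊕1 = 1
s2: b2⊕b3⊕b6⊕b7⊕b10⊕b11⊕b14⊕b15⊕b18⊕b19⊕b22⊕b23⊕b26⊕b27⊕b30⊕b31 = 1⊕0⊕1⊕0⊕0⊕0⊕1⊕1⊕1⊕0⊕0⊕0⊕1⊕1⊕0⊕1 = 0
s4: b4⊕b5⊕b6⊕b7⊕b12⊕b13⊕b14⊕b15⊕b20⊕b21⊕b22⊕b23⊕b28⊕b29⊕b30⊕b31 = 1⊕0⊕1⊕0⊕1⊕0⊕1⊕1⊕0⊕1⊕0⊕0⊕1⊕1⊕0⊕1 = 1
s8: b8⊕b9⊕b10⊕b11⊕b12⊕b13⊕b14⊕b15⊕b24⊕b25⊕b26⊕b27⊕b28⊕b29⊕b30⊕b31 = 1⊕0⊕0⊕0⊕1⊕0⊕1⊕1⊕1⊕1⊕1⊕1⊕1⊕1⊕0⊕1 = 1
s16: b16⊕b17⊕b18⊕b19⊕b20⊕b21⊕b22⊕b23⊕b24⊕b25⊕b26⊕b27⊕b28⊕b29⊕b30⊕b31 = 1⊕1⊕1⊕0⊕0⊕1⊕0⊕0⊕1⊕1⊕1⊕1⊕1⊕1⊕0⊕1 = 1
Syndrome (s16...s1) = 11101 → position 29.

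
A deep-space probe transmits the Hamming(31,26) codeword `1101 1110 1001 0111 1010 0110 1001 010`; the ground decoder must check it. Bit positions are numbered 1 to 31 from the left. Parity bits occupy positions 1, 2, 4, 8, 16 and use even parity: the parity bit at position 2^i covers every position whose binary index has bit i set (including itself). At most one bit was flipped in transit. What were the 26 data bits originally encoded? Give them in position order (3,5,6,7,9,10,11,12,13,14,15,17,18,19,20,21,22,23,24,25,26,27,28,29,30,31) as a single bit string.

s1: b1⊕b3⊕b5⊕b7⊕b9⊕b11⊕b13⊕b15⊕b17⊕b19⊕b21⊕b23⊕b25⊕b27⊕b29⊕b31 = 1⊕0⊕1⊕1⊕1⊕0⊕0⊕1⊕1⊕1⊕0⊕1⊕1⊕0⊕0⊕0 = 1
s2: b2⊕b3⊕b6⊕b7⊕b10⊕b11⊕b14⊕b15⊕b18⊕b19⊕b22⊕b23⊕b26⊕b27⊕b30⊕b31 = 1⊕0⊕1⊕1⊕0⊕0⊕1⊕1⊕0⊕1⊕1⊕1⊕0⊕0⊕1⊕0 = 1
s4: b4⊕b5⊕b6⊕b7⊕b12⊕b13⊕b14⊕b15⊕b20⊕b21⊕b22⊕b23⊕b28⊕b29⊕b30⊕b31 = 1⊕1⊕1⊕1⊕1⊕0⊕1⊕1⊕0⊕0⊕1⊕1⊕1⊕0⊕1⊕0 = 1
s8: b8⊕b9⊕b10⊕b11⊕b12⊕b13⊕b14⊕b15⊕b24⊕b25⊕b26⊕b27⊕b28⊕b29⊕b30⊕b31 = 0⊕1⊕0⊕0⊕1⊕0⊕1⊕1⊕0⊕1⊕0⊕0⊕1⊕0⊕1⊕0 = 1
s16: b16⊕b17⊕b18⊕b19⊕b20⊕b21⊕b22⊕b23⊕b24⊕b25⊕b26⊕b27⊕b28⊕b29⊕b30⊕b31 = 1⊕1⊕0⊕1⊕0⊕0⊕1⊕1⊕0⊕1⊕0⊕0⊕1⊕0⊕1⊕0 = 0
Syndrome (s16...s1) = 01111 → position 15.
Flip bit 15: corrected codeword = 1101111010010101101001101001010
Data bits at positions 3,5,6,7,9,10,11,12,13,14,15,17,18,19,20,21,22,23,24,25,26,27,28,29,30,31: 01111001010101001101001010

01111001010101001101001010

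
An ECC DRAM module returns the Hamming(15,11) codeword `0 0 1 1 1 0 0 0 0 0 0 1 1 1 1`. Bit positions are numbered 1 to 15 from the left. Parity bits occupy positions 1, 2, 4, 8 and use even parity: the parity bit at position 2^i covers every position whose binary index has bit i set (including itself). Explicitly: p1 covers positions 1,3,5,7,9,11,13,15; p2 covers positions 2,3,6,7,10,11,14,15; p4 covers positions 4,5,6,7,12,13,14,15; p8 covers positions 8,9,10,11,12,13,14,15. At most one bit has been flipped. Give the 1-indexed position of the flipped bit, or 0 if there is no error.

s1: b1⊕b3⊕b5⊕b7⊕b9⊕b11⊕b13⊕b15 = 0⊕1⊕1⊕0⊕0⊕0⊕1⊕1 = 0
s2: b2⊕b3⊕b6⊕b7⊕b10⊕b11⊕b14⊕b15 = 0⊕1⊕0⊕0⊕0⊕0⊕1⊕1 = 1
s4: b4⊕b5⊕b6⊕b7⊕b12⊕b13⊕b14⊕b15 = 1⊕1⊕0⊕0⊕1⊕1⊕1⊕1 = 0
s8: b8⊕b9⊕b10⊕b11⊕b12⊕b13⊕b14⊕b15 = 0⊕0⊕0⊕0⊕1⊕1⊕1⊕1 = 0
Syndrome (s8...s1) = 0010 → position 2.

2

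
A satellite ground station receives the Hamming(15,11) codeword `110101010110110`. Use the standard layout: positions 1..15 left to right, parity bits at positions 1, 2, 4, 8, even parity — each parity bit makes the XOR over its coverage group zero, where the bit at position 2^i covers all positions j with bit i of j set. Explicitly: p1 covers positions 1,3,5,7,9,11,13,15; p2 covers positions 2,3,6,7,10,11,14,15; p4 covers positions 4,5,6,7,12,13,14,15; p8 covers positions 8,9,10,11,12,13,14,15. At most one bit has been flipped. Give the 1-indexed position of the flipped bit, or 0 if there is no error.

11

s1: b1⊕b3⊕b5⊕b7⊕b9⊕b11⊕b13⊕b15 = 1⊕0⊕0⊕0⊕0⊕1⊕1⊕0 = 1
s2: b2⊕b3⊕b6⊕b7⊕b10⊕b11⊕b14⊕b15 = 1⊕0⊕1⊕0⊕1⊕1⊕1⊕0 = 1
s4: b4⊕b5⊕b6⊕b7⊕b12⊕b13⊕b14⊕b15 = 1⊕0⊕1⊕0⊕0⊕1⊕1⊕0 = 0
s8: b8⊕b9⊕b10⊕b11⊕b12⊕b13⊕b14⊕b15 = 1⊕0⊕1⊕1⊕0⊕1⊕1⊕0 = 1
Syndrome (s8...s1) = 1011 → position 11.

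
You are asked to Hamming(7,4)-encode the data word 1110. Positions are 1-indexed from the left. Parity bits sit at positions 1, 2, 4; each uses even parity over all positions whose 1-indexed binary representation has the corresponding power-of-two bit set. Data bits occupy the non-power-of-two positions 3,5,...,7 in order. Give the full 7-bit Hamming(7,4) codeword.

Place data bits at non-power-of-two positions: b3=1, b5=1, b6=1, b7=0.
p1 = XOR of data positions {3,5,7} = 1⊕1⊕0 = 0
p2 = XOR of data positions {3,6,7} = 1⊕1⊕0 = 0
p4 = XOR of data positions {5,6,7} = 1⊕1⊕0 = 0
Codeword b1..b7 = 0010110

0010110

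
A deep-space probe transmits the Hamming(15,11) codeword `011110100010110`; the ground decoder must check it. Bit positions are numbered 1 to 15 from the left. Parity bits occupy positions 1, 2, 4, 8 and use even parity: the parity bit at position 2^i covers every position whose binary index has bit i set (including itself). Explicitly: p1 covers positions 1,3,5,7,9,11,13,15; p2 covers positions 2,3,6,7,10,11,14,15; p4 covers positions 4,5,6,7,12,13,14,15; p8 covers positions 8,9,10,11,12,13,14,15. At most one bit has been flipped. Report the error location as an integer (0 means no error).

15

s1: b1⊕b3⊕b5⊕b7⊕b9⊕b11⊕b13⊕b15 = 0⊕1⊕1⊕1⊕0⊕1⊕1⊕0 = 1
s2: b2⊕b3⊕b6⊕b7⊕b10⊕b11⊕b14⊕b15 = 1⊕1⊕0⊕1⊕0⊕1⊕1⊕0 = 1
s4: b4⊕b5⊕b6⊕b7⊕b12⊕b13⊕b14⊕b15 = 1⊕1⊕0⊕1⊕0⊕1⊕1⊕0 = 1
s8: b8⊕b9⊕b10⊕b11⊕b12⊕b13⊕b14⊕b15 = 0⊕0⊕0⊕1⊕0⊕1⊕1⊕0 = 1
Syndrome (s8...s1) = 1111 → position 15.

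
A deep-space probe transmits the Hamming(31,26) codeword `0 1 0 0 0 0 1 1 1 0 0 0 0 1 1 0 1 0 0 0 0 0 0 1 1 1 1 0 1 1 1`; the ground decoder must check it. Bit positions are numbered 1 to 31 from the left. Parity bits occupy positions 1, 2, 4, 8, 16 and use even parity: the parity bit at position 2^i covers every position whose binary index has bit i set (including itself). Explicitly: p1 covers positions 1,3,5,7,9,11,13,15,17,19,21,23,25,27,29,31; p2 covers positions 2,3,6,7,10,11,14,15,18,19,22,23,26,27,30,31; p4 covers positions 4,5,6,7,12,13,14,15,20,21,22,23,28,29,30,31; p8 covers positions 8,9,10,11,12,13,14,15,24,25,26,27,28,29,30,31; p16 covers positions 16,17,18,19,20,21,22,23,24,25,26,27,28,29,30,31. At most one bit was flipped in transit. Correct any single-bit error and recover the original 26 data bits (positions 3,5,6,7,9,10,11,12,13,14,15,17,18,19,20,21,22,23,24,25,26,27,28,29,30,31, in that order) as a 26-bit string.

00011000011100000011110111

s1: b1⊕b3⊕b5⊕b7⊕b9⊕b11⊕b13⊕b15⊕b17⊕b19⊕b21⊕b23⊕b25⊕b27⊕b29⊕b31 = 0⊕0⊕0⊕1⊕1⊕0⊕0⊕1⊕1⊕0⊕0⊕0⊕1⊕1⊕1⊕1 = 0
s2: b2⊕b3⊕b6⊕b7⊕b10⊕b11⊕b14⊕b15⊕b18⊕b19⊕b22⊕b23⊕b26⊕b27⊕b30⊕b31 = 1⊕0⊕0⊕1⊕0⊕0⊕1⊕1⊕0⊕0⊕0⊕0⊕1⊕1⊕1⊕1 = 0
s4: b4⊕b5⊕b6⊕b7⊕b12⊕b13⊕b14⊕b15⊕b20⊕b21⊕b22⊕b23⊕b28⊕b29⊕b30⊕b31 = 0⊕0⊕0⊕1⊕0⊕0⊕1⊕1⊕0⊕0⊕0⊕0⊕0⊕1⊕1⊕1 = 0
s8: b8⊕b9⊕b10⊕b11⊕b12⊕b13⊕b14⊕b15⊕b24⊕b25⊕b26⊕b27⊕b28⊕b29⊕b30⊕b31 = 1⊕1⊕0⊕0⊕0⊕0⊕1⊕1⊕1⊕1⊕1⊕1⊕0⊕1⊕1⊕1 = 1
s16: b16⊕b17⊕b18⊕b19⊕b20⊕b21⊕b22⊕b23⊕b24⊕b25⊕b26⊕b27⊕b28⊕b29⊕b30⊕b31 = 0⊕1⊕0⊕0⊕0⊕0⊕0⊕0⊕1⊕1⊕1⊕1⊕0⊕1⊕1⊕1 = 0
Syndrome (s16...s1) = 01000 → position 8.
Flip bit 8: corrected codeword = 0100001010000110100000011110111
Data bits at positions 3,5,6,7,9,10,11,12,13,14,15,17,18,19,20,21,22,23,24,25,26,27,28,29,30,31: 00011000011100000011110111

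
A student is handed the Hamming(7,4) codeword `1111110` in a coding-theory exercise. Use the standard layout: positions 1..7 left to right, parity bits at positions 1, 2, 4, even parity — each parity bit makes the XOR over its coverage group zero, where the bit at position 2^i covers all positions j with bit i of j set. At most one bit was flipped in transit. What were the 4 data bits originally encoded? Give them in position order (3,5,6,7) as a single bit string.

1111

s1: b1⊕b3⊕b5⊕b7 = 1⊕1⊕1⊕0 = 1
s2: b2⊕b3⊕b6⊕b7 = 1⊕1⊕1⊕0 = 1
s4: b4⊕b5⊕b6⊕b7 = 1⊕1⊕1⊕0 = 1
Syndrome (s4...s1) = 111 → position 7.
Flip bit 7: corrected codeword = 1111111
Data bits at positions 3,5,6,7: 1111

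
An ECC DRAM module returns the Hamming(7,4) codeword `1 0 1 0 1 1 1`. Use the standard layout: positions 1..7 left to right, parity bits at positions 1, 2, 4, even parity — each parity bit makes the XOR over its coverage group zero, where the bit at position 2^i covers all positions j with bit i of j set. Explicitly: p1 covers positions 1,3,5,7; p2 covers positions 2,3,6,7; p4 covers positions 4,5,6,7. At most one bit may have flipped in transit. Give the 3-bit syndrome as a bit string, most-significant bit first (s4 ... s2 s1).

110

s1: b1⊕b3⊕b5⊕b7 = 1⊕1⊕1⊕1 = 0
s2: b2⊕b3⊕b6⊕b7 = 0⊕1⊕1⊕1 = 1
s4: b4⊕b5⊕b6⊕b7 = 0⊕1⊕1⊕1 = 1
Syndrome (s4...s1) = 110 → position 6.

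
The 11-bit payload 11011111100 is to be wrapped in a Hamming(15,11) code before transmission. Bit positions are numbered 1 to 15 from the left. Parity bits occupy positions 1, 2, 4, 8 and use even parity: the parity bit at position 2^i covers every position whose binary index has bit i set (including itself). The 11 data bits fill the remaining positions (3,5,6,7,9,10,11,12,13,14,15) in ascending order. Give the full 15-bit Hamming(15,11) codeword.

Place data bits at non-power-of-two positions: b3=1, b5=1, b6=0, b7=1, b9=1, b10=1, b11=1, b12=1, b13=1, b14=0, b15=0.
p1 = XOR of data positions {3,5,7,9,11,13,15} = 1⊕1⊕1⊕1⊕1⊕1⊕0 = 0
p2 = XOR of data positions {3,6,7,10,11,14,15} = 1⊕0⊕1⊕1⊕1⊕0⊕0 = 0
p4 = XOR of data positions {5,6,7,12,13,14,15} = 1⊕0⊕1⊕1⊕1⊕0⊕0 = 0
p8 = XOR of data positions {9,10,11,12,13,14,15} = 1⊕1⊕1⊕1⊕1⊕0⊕0 = 1
Codeword b1..b15 = 001010111111100

001010111111100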